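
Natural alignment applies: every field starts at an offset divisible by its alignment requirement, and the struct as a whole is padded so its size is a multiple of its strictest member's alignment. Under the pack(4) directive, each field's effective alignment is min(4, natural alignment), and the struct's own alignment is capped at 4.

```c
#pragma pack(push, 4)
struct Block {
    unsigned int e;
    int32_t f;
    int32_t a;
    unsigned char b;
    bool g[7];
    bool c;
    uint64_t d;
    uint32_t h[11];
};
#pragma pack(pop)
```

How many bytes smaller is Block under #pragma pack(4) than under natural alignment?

4

natural layout:
  0..4  e  (4B, 4-aligned)
  4..8  f  (4B, 4-aligned)
  8..12  a  (4B, 4-aligned)
  12..13  b  (1B, 1-aligned)
  13..20  g  (7B, 1-aligned)
  20..21  c  (1B, 1-aligned)
  21..24  -- padding (3B)
  24..32  d  (8B, 8-aligned)
  32..76  h  (44B, 4-aligned)
  76..80  -- tail padding (4B)
  sizeof = 80, alignof = 8
packed(4) layout:
  0..4  e  (4B, 4-aligned)
  4..8  f  (4B, 4-aligned)
  8..12  a  (4B, 4-aligned)
  12..13  b  (1B, 1-aligned)
  13..20  g  (7B, 1-aligned)
  20..21  c  (1B, 1-aligned)
  21..24  -- padding (3B)
  24..32  d  (8B, 4-aligned)
  32..76  h  (44B, 4-aligned)
  sizeof = 76, alignof = 4
80 − 76 = 4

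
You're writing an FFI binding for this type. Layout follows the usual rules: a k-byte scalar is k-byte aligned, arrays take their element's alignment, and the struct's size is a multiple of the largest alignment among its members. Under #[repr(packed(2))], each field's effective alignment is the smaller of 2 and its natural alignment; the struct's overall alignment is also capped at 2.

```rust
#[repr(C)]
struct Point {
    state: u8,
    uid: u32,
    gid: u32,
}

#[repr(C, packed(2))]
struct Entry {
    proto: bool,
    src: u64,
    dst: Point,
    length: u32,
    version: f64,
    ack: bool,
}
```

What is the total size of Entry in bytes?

36 bytes

Point: @0: state [1B, align 1] → 1; +3 pad (align 4); @4: uid [4B, align 4] → 8; @8: gid [4B, align 4] → 12; size 12, align 4
@0: proto [1B, align 1] → 1
+1 pad (align 2)
@2: src [8B, align 2] → 10
@10: dst [12B, align 2] → 22
@22: length [4B, align 2] → 26
@26: version [8B, align 2] → 34
@34: ack [1B, align 1] → 35
+1 tail pad (align 2)
size 36, align 2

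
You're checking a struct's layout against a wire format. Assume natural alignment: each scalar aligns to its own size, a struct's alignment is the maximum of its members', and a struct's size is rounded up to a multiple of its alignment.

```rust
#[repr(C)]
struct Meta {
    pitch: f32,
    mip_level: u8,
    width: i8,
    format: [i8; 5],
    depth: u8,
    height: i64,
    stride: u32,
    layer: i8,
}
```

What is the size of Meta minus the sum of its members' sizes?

0..4  pitch  (4B, 4-aligned)
4..5  mip_level  (1B, 1-aligned)
5..6  width  (1B, 1-aligned)
6..11  format  (5B, 1-aligned)
11..12  depth  (1B, 1-aligned)
12..16  -- padding (4B)
16..24  height  (8B, 8-aligned)
24..28  stride  (4B, 4-aligned)
28..29  layer  (1B, 1-aligned)
29..32  -- tail padding (3B)
sizeof = 32, alignof = 8
data bytes 25, size 32 → padding 7

7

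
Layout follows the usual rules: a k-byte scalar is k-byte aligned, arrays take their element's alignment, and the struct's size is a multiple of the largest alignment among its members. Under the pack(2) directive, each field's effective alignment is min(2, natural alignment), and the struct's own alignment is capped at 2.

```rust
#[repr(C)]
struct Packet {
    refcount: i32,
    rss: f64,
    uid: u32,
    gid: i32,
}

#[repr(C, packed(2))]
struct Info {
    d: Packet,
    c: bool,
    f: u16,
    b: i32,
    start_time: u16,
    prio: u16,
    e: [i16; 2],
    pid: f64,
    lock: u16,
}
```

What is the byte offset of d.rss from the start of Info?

Packet: @0: refcount [4B, align 4] → 4; +4 pad (align 8); @8: rss [8B, align 8] → 16; @16: uid [4B, align 4] → 20; @20: gid [4B, align 4] → 24; size 24, align 8
@0: d [24B, align 2] → 24
within Packet: rss at 8
0 + 8 = 8

8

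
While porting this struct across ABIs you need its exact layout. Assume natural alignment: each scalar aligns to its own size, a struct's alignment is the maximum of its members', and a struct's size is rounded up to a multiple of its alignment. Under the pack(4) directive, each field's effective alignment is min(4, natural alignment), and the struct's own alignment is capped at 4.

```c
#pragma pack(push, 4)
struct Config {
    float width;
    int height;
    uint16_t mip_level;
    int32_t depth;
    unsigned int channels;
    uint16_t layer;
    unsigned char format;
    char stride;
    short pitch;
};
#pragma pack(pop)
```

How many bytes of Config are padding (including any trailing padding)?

@0: width [4B, align 4] → 4
@4: height [4B, align 4] → 8
@8: mip_level [2B, align 2] → 10
+2 pad (align 4)
@12: depth [4B, align 4] → 16
@16: channels [4B, align 4] → 20
@20: layer [2B, align 2] → 22
@22: format [1B, align 1] → 23
@23: stride [1B, align 1] → 24
@24: pitch [2B, align 2] → 26
+2 tail pad (align 4)
size 28, align 4
data bytes 24, size 28 → padding 4

4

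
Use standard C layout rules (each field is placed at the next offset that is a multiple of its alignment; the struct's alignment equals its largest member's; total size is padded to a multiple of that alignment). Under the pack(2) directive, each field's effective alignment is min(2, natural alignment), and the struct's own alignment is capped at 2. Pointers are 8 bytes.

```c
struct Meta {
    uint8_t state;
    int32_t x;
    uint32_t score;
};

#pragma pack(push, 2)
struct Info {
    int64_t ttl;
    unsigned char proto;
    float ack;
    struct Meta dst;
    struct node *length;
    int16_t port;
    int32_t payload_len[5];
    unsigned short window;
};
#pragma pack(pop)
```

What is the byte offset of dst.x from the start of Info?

18

Meta: state at 0 (size 1, align 1) → ends 1; pad 3 to align 4 for x; x at 4 (size 4, align 4) → ends 8; score at 8 (size 4, align 4) → ends 12; total 12 bytes, alignment 4
ttl at 0 (size 8, align 2) → ends 8
proto at 8 (size 1, align 1) → ends 9
pad 1 to align 2 for ack
ack at 10 (size 4, align 2) → ends 14
dst at 14 (size 12, align 2) → ends 26
within Meta: x at 4
14 + 4 = 18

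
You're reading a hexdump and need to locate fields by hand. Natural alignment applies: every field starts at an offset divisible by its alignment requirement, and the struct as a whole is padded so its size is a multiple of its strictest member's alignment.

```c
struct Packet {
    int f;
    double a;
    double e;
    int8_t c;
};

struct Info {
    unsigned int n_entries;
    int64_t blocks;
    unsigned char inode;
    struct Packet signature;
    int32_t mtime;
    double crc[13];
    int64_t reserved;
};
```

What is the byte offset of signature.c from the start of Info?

Packet: 0..4  f  (4B, 4-aligned); 4..8  -- padding (4B); 8..16  a  (8B, 8-aligned); 16..24  e  (8B, 8-aligned); 24..25  c  (1B, 1-aligned); 25..32  -- tail padding (7B); sizeof = 32, alignof = 8
0..4  n_entries  (4B, 4-aligned)
4..8  -- padding (4B)
8..16  blocks  (8B, 8-aligned)
16..17  inode  (1B, 1-aligned)
17..24  -- padding (7B)
24..56  signature  (32B, 8-aligned)
within Packet: c at 24
24 + 24 = 48

48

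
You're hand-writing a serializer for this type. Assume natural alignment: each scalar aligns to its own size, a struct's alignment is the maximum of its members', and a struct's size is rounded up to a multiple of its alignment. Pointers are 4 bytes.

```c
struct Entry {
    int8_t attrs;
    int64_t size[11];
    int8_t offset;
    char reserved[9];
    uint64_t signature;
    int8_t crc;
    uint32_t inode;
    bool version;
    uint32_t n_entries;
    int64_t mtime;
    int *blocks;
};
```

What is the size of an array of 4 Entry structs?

attrs at 0 (size 1, align 1) → ends 1
pad 7 to align 8 for size
size at 8 (size 88, align 8) → ends 96
offset at 96 (size 1, align 1) → ends 97
reserved at 97 (size 9, align 1) → ends 106
pad 6 to align 8 for signature
signature at 112 (size 8, align 8) → ends 120
crc at 120 (size 1, align 1) → ends 121
pad 3 to align 4 for inode
inode at 124 (size 4, align 4) → ends 128
version at 128 (size 1, align 1) → ends 129
pad 3 to align 4 for n_entries
n_entries at 132 (size 4, align 4) → ends 136
mtime at 136 (size 8, align 8) → ends 144
blocks at 144 (size 4, align 4) → ends 148
tail pad 4 to reach multiple of 8
total 152 bytes, alignment 8
array of 4: 4 × 152 = 608

608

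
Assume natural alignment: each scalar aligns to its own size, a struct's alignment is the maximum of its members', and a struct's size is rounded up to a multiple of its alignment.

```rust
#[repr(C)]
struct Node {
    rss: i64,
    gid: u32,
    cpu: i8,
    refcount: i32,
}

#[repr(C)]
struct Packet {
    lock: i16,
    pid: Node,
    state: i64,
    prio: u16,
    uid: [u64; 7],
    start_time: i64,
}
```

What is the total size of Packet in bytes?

Node: 0..8  rss  (8B, 8-aligned); 8..12  gid  (4B, 4-aligned); 12..13  cpu  (1B, 1-aligned); 13..16  -- padding (3B); 16..20  refcount  (4B, 4-aligned); 20..24  -- tail padding (4B); sizeof = 24, alignof = 8
0..2  lock  (2B, 2-aligned)
2..8  -- padding (6B)
8..32  pid  (24B, 8-aligned)
32..40  state  (8B, 8-aligned)
40..42  prio  (2B, 2-aligned)
42..48  -- padding (6B)
48..104  uid  (56B, 8-aligned)
104..112  start_time  (8B, 8-aligned)
sizeof = 112, alignof = 8

112 bytes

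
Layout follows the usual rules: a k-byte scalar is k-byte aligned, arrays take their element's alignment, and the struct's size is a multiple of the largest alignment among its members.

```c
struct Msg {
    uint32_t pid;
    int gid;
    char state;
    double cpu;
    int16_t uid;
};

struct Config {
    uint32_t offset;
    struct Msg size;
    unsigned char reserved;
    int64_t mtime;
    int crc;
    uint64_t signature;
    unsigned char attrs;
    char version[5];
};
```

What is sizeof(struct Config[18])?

Msg: pid at 0 (size 4, align 4) → ends 4; gid at 4 (size 4, align 4) → ends 8; state at 8 (size 1, align 1) → ends 9; pad 7 to align 8 for cpu; cpu at 16 (size 8, align 8) → ends 24; uid at 24 (size 2, align 2) → ends 26; tail pad 6 to reach multiple of 8; total 32 bytes, alignment 8
offset at 0 (size 4, align 4) → ends 4
pad 4 to align 8 for size
size at 8 (size 32, align 8) → ends 40
reserved at 40 (size 1, align 1) → ends 41
pad 7 to align 8 for mtime
mtime at 48 (size 8, align 8) → ends 56
crc at 56 (size 4, align 4) → ends 60
pad 4 to align 8 for signature
signature at 64 (size 8, align 8) → ends 72
attrs at 72 (size 1, align 1) → ends 73
version at 73 (size 5, align 1) → ends 78
tail pad 2 to reach multiple of 8
total 80 bytes, alignment 8
array of 18: 18 × 80 = 1440

1440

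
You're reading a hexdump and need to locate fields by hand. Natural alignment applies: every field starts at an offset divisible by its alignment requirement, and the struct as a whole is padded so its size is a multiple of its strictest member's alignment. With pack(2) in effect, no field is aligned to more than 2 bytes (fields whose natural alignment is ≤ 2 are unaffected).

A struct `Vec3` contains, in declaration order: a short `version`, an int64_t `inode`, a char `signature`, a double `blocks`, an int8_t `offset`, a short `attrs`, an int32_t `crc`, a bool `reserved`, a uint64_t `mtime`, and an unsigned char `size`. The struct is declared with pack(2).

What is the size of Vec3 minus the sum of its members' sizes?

version at 0 (size 2, align 2) → ends 2
inode at 2 (size 8, align 2) → ends 10
signature at 10 (size 1, align 1) → ends 11
pad 1 to align 2 for blocks
blocks at 12 (size 8, align 2) → ends 20
offset at 20 (size 1, align 1) → ends 21
pad 1 to align 2 for attrs
attrs at 22 (size 2, align 2) → ends 24
crc at 24 (size 4, align 2) → ends 28
reserved at 28 (size 1, align 1) → ends 29
pad 1 to align 2 for mtime
mtime at 30 (size 8, align 2) → ends 38
size at 38 (size 1, align 1) → ends 39
tail pad 1 to reach multiple of 2
total 40 bytes, alignment 2
data bytes 36, size 40 → padding 4

4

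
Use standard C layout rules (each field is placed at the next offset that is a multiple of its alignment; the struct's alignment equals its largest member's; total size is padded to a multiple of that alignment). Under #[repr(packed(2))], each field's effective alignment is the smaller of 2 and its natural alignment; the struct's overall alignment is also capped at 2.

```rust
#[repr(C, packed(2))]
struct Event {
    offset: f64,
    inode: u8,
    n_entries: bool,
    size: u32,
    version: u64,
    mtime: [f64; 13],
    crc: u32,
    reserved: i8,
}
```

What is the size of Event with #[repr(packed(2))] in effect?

132

offset at 0 (size 8, align 2) → ends 8
inode at 8 (size 1, align 1) → ends 9
n_entries at 9 (size 1, align 1) → ends 10
size at 10 (size 4, align 2) → ends 14
version at 14 (size 8, align 2) → ends 22
mtime at 22 (size 104, align 2) → ends 126
crc at 126 (size 4, align 2) → ends 130
reserved at 130 (size 1, align 1) → ends 131
tail pad 1 to reach multiple of 2
total 132 bytes, alignment 2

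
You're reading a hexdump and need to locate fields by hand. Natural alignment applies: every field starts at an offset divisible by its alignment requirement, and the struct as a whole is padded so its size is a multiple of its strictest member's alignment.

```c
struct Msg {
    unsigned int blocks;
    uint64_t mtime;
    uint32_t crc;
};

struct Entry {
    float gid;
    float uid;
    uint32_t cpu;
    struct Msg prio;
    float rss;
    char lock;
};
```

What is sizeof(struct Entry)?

48

Msg: 0..4  blocks  (4B, 4-aligned); 4..8  -- padding (4B); 8..16  mtime  (8B, 8-aligned); 16..20  crc  (4B, 4-aligned); 20..24  -- tail padding (4B); sizeof = 24, alignof = 8
0..4  gid  (4B, 4-aligned)
4..8  uid  (4B, 4-aligned)
8..12  cpu  (4B, 4-aligned)
12..16  -- padding (4B)
16..40  prio  (24B, 8-aligned)
40..44  rss  (4B, 4-aligned)
44..45  lock  (1B, 1-aligned)
45..48  -- tail padding (3B)
sizeof = 48, alignof = 8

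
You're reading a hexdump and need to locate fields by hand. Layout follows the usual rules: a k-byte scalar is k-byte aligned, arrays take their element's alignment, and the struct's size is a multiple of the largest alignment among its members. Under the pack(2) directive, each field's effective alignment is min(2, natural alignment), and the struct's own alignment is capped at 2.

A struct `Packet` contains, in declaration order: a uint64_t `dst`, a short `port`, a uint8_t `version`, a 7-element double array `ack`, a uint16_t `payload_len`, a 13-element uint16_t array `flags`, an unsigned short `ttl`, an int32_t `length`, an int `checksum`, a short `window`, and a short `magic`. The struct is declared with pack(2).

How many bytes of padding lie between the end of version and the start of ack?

1

0..8  dst  (8B, 2-aligned)
8..10  port  (2B, 2-aligned)
10..11  version  (1B, 1-aligned)
11..12  -- padding (1B)
12..68  ack  (56B, 2-aligned)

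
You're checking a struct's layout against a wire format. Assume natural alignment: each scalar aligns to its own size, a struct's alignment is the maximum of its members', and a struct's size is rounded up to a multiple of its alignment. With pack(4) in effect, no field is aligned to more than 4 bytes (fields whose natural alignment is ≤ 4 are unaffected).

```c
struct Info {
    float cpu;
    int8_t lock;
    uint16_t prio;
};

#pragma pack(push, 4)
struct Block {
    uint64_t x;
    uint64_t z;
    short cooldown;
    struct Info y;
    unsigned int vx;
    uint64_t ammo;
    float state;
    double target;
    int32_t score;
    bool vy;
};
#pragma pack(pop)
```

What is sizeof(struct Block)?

60

Info: cpu at 0 (size 4, align 4) → ends 4; lock at 4 (size 1, align 1) → ends 5; pad 1 to align 2 for prio; prio at 6 (size 2, align 2) → ends 8; total 8 bytes, alignment 4
x at 0 (size 8, align 4) → ends 8
z at 8 (size 8, align 4) → ends 16
cooldown at 16 (size 2, align 2) → ends 18
pad 2 to align 4 for y
y at 20 (size 8, align 4) → ends 28
vx at 28 (size 4, align 4) → ends 32
ammo at 32 (size 8, align 4) → ends 40
state at 40 (size 4, align 4) → ends 44
target at 44 (size 8, align 4) → ends 52
score at 52 (size 4, align 4) → ends 56
vy at 56 (size 1, align 1) → ends 57
tail pad 3 to reach multiple of 4
total 60 bytes, alignment 4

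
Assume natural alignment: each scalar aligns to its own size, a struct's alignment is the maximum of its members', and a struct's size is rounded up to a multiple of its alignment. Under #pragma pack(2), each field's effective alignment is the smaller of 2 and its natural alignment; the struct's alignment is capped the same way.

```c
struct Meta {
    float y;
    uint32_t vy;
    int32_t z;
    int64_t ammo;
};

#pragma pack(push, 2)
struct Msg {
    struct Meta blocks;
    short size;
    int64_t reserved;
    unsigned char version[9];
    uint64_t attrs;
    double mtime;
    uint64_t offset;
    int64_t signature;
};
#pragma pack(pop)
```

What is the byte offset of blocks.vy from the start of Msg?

Meta: 0..4  y  (4B, 4-aligned); 4..8  vy  (4B, 4-aligned); 8..12  z  (4B, 4-aligned); 12..16  -- padding (4B); 16..24  ammo  (8B, 8-aligned); sizeof = 24, alignof = 8
0..24  blocks  (24B, 2-aligned)
within Meta: vy at 4
0 + 4 = 4

4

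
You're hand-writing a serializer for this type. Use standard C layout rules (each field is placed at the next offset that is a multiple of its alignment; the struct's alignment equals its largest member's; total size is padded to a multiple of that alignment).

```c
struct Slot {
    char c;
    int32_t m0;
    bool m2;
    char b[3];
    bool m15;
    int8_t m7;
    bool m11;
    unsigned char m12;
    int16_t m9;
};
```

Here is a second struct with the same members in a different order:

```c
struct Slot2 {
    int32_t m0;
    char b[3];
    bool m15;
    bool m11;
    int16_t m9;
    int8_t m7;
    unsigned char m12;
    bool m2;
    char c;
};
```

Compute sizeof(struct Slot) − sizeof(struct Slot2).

4

@0: c [1B, align 1] → 1
+3 pad (align 4)
@4: m0 [4B, align 4] → 8
@8: m2 [1B, align 1] → 9
@9: b [3B, align 1] → 12
@12: m15 [1B, align 1] → 13
@13: m7 [1B, align 1] → 14
@14: m11 [1B, align 1] → 15
@15: m12 [1B, align 1] → 16
@16: m9 [2B, align 2] → 18
+2 tail pad (align 4)
size 20, align 4
— Slot2 —
@0: m0 [4B, align 4] → 4
@4: b [3B, align 1] → 7
@7: m15 [1B, align 1] → 8
@8: m11 [1B, align 1] → 9
+1 pad (align 2)
@10: m9 [2B, align 2] → 12
@12: m7 [1B, align 1] → 13
@13: m12 [1B, align 1] → 14
@14: m2 [1B, align 1] → 15
@15: c [1B, align 1] → 16
size 16, align 4
20 − 16 = 4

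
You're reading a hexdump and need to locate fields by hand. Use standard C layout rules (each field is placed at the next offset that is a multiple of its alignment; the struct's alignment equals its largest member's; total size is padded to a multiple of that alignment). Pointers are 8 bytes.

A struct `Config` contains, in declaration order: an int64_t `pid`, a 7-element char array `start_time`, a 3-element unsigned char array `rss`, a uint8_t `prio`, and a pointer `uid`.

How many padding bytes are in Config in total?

0..8  pid  (8B, 8-aligned)
8..15  start_time  (7B, 1-aligned)
15..18  rss  (3B, 1-aligned)
18..19  prio  (1B, 1-aligned)
19..24  -- padding (5B)
24..32  uid  (8B, 8-aligned)
sizeof = 32, alignof = 8
data bytes 27, size 32 → padding 5

5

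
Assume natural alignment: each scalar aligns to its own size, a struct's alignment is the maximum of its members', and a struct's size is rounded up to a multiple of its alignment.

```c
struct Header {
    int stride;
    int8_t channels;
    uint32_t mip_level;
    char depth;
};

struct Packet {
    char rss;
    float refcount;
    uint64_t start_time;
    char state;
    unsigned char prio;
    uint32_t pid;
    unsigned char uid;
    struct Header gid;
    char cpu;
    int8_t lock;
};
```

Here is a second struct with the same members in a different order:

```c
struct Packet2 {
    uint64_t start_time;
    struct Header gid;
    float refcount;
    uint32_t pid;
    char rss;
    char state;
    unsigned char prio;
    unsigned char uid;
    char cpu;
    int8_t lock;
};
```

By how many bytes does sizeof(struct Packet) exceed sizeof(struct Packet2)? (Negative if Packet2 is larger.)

8

Header: @0: stride [4B, align 4] → 4; @4: channels [1B, align 1] → 5; +3 pad (align 4); @8: mip_level [4B, align 4] → 12; @12: depth [1B, align 1] → 13; +3 tail pad (align 4); size 16, align 4
@0: rss [1B, align 1] → 1
+3 pad (align 4)
@4: refcount [4B, align 4] → 8
@8: start_time [8B, align 8] → 16
@16: state [1B, align 1] → 17
@17: prio [1B, align 1] → 18
+2 pad (align 4)
@20: pid [4B, align 4] → 24
@24: uid [1B, align 1] → 25
+3 pad (align 4)
@28: gid [16B, align 4] → 44
@44: cpu [1B, align 1] → 45
@45: lock [1B, align 1] → 46
+2 tail pad (align 8)
size 48, align 8
— Packet2 —
@0: start_time [8B, align 8] → 8
@8: gid [16B, align 4] → 24
@24: refcount [4B, align 4] → 28
@28: pid [4B, align 4] → 32
@32: rss [1B, align 1] → 33
@33: state [1B, align 1] → 34
@34: prio [1B, align 1] → 35
@35: uid [1B, align 1] → 36
@36: cpu [1B, align 1] → 37
@37: lock [1B, align 1] → 38
+2 tail pad (align 8)
size 40, align 8
48 − 40 = 8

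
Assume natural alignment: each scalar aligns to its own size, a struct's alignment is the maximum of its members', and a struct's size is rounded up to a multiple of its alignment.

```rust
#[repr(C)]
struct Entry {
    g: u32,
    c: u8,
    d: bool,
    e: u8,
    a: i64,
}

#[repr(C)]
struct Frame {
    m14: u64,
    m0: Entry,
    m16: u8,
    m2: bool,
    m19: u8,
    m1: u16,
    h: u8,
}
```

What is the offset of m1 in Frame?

28

Entry: g at 0 (size 4, align 4) → ends 4; c at 4 (size 1, align 1) → ends 5; d at 5 (size 1, align 1) → ends 6; e at 6 (size 1, align 1) → ends 7; pad 1 to align 8 for a; a at 8 (size 8, align 8) → ends 16; total 16 bytes, alignment 8
m14 at 0 (size 8, align 8) → ends 8
m0 at 8 (size 16, align 8) → ends 24
m16 at 24 (size 1, align 1) → ends 25
m2 at 25 (size 1, align 1) → ends 26
m19 at 26 (size 1, align 1) → ends 27
pad 1 to align 2 for m1
m1 at 28 (size 2, align 2) → ends 30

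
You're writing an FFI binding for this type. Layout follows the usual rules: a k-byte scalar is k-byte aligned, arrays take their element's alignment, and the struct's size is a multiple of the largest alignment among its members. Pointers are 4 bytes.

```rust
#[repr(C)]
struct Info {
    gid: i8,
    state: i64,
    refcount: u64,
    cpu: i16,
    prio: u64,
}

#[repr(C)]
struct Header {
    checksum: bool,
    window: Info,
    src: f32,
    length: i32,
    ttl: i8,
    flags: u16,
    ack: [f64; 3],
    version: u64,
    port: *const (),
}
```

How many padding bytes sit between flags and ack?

4

Info: @0: gid [1B, align 1] → 1; +7 pad (align 8); @8: state [8B, align 8] → 16; @16: refcount [8B, align 8] → 24; @24: cpu [2B, align 2] → 26; +6 pad (align 8); @32: prio [8B, align 8] → 40; size 40, align 8
@0: checksum [1B, align 1] → 1
+7 pad (align 8)
@8: window [40B, align 8] → 48
@48: src [4B, align 4] → 52
@52: length [4B, align 4] → 56
@56: ttl [1B, align 1] → 57
+1 pad (align 2)
@58: flags [2B, align 2] → 60
+4 pad (align 8)
@64: ack [24B, align 8] → 88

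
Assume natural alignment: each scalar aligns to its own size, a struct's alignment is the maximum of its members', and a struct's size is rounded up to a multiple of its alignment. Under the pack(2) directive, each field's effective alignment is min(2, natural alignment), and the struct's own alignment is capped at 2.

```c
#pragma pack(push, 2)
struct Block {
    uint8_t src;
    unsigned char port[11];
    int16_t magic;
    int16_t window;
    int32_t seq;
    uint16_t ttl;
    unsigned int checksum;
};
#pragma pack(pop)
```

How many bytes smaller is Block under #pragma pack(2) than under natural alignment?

natural layout:
  @0: src [1B, align 1] → 1
  @1: port [11B, align 1] → 12
  @12: magic [2B, align 2] → 14
  @14: window [2B, align 2] → 16
  @16: seq [4B, align 4] → 20
  @20: ttl [2B, align 2] → 22
  +2 pad (align 4)
  @24: checksum [4B, align 4] → 28
  size 28, align 4
packed(2) layout:
  @0: src [1B, align 1] → 1
  @1: port [11B, align 1] → 12
  @12: magic [2B, align 2] → 14
  @14: window [2B, align 2] → 16
  @16: seq [4B, align 2] → 20
  @20: ttl [2B, align 2] → 22
  @22: checksum [4B, align 2] → 26
  size 26, align 2
28 − 26 = 2

2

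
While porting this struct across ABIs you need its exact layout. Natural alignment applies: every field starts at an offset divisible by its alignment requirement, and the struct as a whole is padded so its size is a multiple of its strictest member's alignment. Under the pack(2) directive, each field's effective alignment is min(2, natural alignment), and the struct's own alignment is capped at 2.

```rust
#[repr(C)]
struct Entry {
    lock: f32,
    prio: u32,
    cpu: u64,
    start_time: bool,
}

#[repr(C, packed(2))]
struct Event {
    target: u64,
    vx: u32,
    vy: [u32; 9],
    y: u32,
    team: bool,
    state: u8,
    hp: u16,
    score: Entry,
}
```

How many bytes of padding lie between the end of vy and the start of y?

0

Entry: lock at 0 (size 4, align 4) → ends 4; prio at 4 (size 4, align 4) → ends 8; cpu at 8 (size 8, align 8) → ends 16; start_time at 16 (size 1, align 1) → ends 17; tail pad 7 to reach multiple of 8; total 24 bytes, alignment 8
target at 0 (size 8, align 2) → ends 8
vx at 8 (size 4, align 2) → ends 12
vy at 12 (size 36, align 2) → ends 48
y at 48 (size 4, align 2) → ends 52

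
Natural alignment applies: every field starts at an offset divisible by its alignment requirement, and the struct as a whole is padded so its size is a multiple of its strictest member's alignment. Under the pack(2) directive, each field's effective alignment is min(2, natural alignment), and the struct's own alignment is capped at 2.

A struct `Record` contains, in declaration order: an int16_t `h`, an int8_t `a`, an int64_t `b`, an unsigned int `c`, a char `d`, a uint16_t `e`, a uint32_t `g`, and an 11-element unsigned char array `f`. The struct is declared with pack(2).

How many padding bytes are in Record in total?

3

h at 0 (size 2, align 2) → ends 2
a at 2 (size 1, align 1) → ends 3
pad 1 to align 2 for b
b at 4 (size 8, align 2) → ends 12
c at 12 (size 4, align 2) → ends 16
d at 16 (size 1, align 1) → ends 17
pad 1 to align 2 for e
e at 18 (size 2, align 2) → ends 20
g at 20 (size 4, align 2) → ends 24
f at 24 (size 11, align 1) → ends 35
tail pad 1 to reach multiple of 2
total 36 bytes, alignment 2
data bytes 33, size 36 → padding 3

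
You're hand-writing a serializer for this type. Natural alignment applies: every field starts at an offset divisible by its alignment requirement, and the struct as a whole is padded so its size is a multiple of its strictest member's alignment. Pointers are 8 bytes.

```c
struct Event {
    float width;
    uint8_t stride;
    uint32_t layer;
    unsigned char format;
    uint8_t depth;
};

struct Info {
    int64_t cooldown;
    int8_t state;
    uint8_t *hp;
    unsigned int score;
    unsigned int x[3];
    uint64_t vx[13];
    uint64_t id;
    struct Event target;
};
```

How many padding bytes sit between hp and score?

0

Event: width at 0 (size 4, align 4) → ends 4; stride at 4 (size 1, align 1) → ends 5; pad 3 to align 4 for layer; layer at 8 (size 4, align 4) → ends 12; format at 12 (size 1, align 1) → ends 13; depth at 13 (size 1, align 1) → ends 14; tail pad 2 to reach multiple of 4; total 16 bytes, alignment 4
cooldown at 0 (size 8, align 8) → ends 8
state at 8 (size 1, align 1) → ends 9
pad 7 to align 8 for hp
hp at 16 (size 8, align 8) → ends 24
score at 24 (size 4, align 4) → ends 28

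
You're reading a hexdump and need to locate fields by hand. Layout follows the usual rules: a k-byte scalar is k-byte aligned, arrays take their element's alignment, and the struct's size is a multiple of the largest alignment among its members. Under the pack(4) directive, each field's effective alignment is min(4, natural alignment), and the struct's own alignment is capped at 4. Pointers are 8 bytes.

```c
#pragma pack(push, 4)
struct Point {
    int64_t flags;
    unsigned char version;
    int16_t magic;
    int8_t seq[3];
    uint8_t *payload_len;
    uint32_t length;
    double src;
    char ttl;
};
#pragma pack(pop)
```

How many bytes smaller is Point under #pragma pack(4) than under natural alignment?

8

natural layout:
  @0: flags [8B, align 8] → 8
  @8: version [1B, align 1] → 9
  +1 pad (align 2)
  @10: magic [2B, align 2] → 12
  @12: seq [3B, align 1] → 15
  +1 pad (align 8)
  @16: payload_len [8B, align 8] → 24
  @24: length [4B, align 4] → 28
  +4 pad (align 8)
  @32: src [8B, align 8] → 40
  @40: ttl [1B, align 1] → 41
  +7 tail pad (align 8)
  size 48, align 8
packed(4) layout:
  @0: flags [8B, align 4] → 8
  @8: version [1B, align 1] → 9
  +1 pad (align 2)
  @10: magic [2B, align 2] → 12
  @12: seq [3B, align 1] → 15
  +1 pad (align 4)
  @16: payload_len [8B, align 4] → 24
  @24: length [4B, align 4] → 28
  @28: src [8B, align 4] → 36
  @36: ttl [1B, align 1] → 37
  +3 tail pad (align 4)
  size 40, align 4
48 − 40 = 8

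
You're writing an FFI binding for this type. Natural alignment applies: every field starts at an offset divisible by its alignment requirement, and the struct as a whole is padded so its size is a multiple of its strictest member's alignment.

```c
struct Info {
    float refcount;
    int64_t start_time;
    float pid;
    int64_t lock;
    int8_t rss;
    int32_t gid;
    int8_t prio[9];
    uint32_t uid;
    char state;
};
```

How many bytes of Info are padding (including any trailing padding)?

21

refcount at 0 (size 4, align 4) → ends 4
pad 4 to align 8 for start_time
start_time at 8 (size 8, align 8) → ends 16
pid at 16 (size 4, align 4) → ends 20
pad 4 to align 8 for lock
lock at 24 (size 8, align 8) → ends 32
rss at 32 (size 1, align 1) → ends 33
pad 3 to align 4 for gid
gid at 36 (size 4, align 4) → ends 40
prio at 40 (size 9, align 1) → ends 49
pad 3 to align 4 for uid
uid at 52 (size 4, align 4) → ends 56
state at 56 (size 1, align 1) → ends 57
tail pad 7 to reach multiple of 8
total 64 bytes, alignment 8
data bytes 43, size 64 → padding 21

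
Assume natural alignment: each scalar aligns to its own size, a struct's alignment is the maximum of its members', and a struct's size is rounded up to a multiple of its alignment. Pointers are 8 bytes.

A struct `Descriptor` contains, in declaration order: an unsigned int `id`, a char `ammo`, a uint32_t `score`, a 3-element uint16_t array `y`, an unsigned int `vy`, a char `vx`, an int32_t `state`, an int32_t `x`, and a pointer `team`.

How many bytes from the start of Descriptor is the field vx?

id at 0 (size 4, align 4) → ends 4
ammo at 4 (size 1, align 1) → ends 5
pad 3 to align 4 for score
score at 8 (size 4, align 4) → ends 12
y at 12 (size 6, align 2) → ends 18
pad 2 to align 4 for vy
vy at 20 (size 4, align 4) → ends 24
vx at 24 (size 1, align 1) → ends 25

24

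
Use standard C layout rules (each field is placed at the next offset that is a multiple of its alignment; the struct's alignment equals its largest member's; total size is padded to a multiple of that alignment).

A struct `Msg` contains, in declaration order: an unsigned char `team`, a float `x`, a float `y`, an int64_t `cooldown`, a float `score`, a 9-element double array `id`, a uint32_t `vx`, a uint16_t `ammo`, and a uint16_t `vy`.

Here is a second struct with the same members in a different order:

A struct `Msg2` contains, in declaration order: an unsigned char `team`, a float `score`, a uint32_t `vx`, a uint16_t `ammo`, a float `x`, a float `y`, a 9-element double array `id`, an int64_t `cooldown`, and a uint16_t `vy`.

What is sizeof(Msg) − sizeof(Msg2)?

0

team at 0 (size 1, align 1) → ends 1
pad 3 to align 4 for x
x at 4 (size 4, align 4) → ends 8
y at 8 (size 4, align 4) → ends 12
pad 4 to align 8 for cooldown
cooldown at 16 (size 8, align 8) → ends 24
score at 24 (size 4, align 4) → ends 28
pad 4 to align 8 for id
id at 32 (size 72, align 8) → ends 104
vx at 104 (size 4, align 4) → ends 108
ammo at 108 (size 2, align 2) → ends 110
vy at 110 (size 2, align 2) → ends 112
total 112 bytes, alignment 8
— Msg2 —
team at 0 (size 1, align 1) → ends 1
pad 3 to align 4 for score
score at 4 (size 4, align 4) → ends 8
vx at 8 (size 4, align 4) → ends 12
ammo at 12 (size 2, align 2) → ends 14
pad 2 to align 4 for x
x at 16 (size 4, align 4) → ends 20
y at 20 (size 4, align 4) → ends 24
id at 24 (size 72, align 8) → ends 96
cooldown at 96 (size 8, align 8) → ends 104
vy at 104 (size 2, align 2) → ends 106
tail pad 6 to reach multiple of 8
total 112 bytes, alignment 8
112 − 112 = 0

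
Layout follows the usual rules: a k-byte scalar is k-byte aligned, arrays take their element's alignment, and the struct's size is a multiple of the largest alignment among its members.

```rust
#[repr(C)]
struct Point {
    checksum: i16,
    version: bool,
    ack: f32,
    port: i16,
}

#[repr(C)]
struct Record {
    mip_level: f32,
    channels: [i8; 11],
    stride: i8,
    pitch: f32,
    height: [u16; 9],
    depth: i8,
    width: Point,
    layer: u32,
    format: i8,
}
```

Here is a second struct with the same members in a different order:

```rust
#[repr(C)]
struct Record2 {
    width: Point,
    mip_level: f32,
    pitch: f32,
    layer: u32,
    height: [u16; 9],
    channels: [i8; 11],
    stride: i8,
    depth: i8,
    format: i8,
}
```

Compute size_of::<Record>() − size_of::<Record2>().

4

Point: 0..2  checksum  (2B, 2-aligned); 2..3  version  (1B, 1-aligned); 3..4  -- padding (1B); 4..8  ack  (4B, 4-aligned); 8..10  port  (2B, 2-aligned); 10..12  -- tail padding (2B); sizeof = 12, alignof = 4
0..4  mip_level  (4B, 4-aligned)
4..15  channels  (11B, 1-aligned)
15..16  stride  (1B, 1-aligned)
16..20  pitch  (4B, 4-aligned)
20..38  height  (18B, 2-aligned)
38..39  depth  (1B, 1-aligned)
39..40  -- padding (1B)
40..52  width  (12B, 4-aligned)
52..56  layer  (4B, 4-aligned)
56..57  format  (1B, 1-aligned)
57..60  -- tail padding (3B)
sizeof = 60, alignof = 4
— Record2 —
0..12  width  (12B, 4-aligned)
12..16  mip_level  (4B, 4-aligned)
16..20  pitch  (4B, 4-aligned)
20..24  layer  (4B, 4-aligned)
24..42  height  (18B, 2-aligned)
42..53  channels  (11B, 1-aligned)
53..54  stride  (1B, 1-aligned)
54..55  depth  (1B, 1-aligned)
55..56  format  (1B, 1-aligned)
sizeof = 56, alignof = 4
60 − 56 = 4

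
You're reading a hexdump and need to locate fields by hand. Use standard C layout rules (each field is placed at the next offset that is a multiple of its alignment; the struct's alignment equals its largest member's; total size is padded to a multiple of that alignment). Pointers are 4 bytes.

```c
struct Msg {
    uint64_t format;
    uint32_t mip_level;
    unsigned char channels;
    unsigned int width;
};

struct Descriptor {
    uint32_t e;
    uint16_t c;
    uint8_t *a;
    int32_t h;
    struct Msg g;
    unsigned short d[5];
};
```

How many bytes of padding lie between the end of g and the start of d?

Msg: 0..8  format  (8B, 8-aligned); 8..12  mip_level  (4B, 4-aligned); 12..13  channels  (1B, 1-aligned); 13..16  -- padding (3B); 16..20  width  (4B, 4-aligned); 20..24  -- tail padding (4B); sizeof = 24, alignof = 8
0..4  e  (4B, 4-aligned)
4..6  c  (2B, 2-aligned)
6..8  -- padding (2B)
8..12  a  (4B, 4-aligned)
12..16  h  (4B, 4-aligned)
16..40  g  (24B, 8-aligned)
40..50  d  (10B, 2-aligned)

0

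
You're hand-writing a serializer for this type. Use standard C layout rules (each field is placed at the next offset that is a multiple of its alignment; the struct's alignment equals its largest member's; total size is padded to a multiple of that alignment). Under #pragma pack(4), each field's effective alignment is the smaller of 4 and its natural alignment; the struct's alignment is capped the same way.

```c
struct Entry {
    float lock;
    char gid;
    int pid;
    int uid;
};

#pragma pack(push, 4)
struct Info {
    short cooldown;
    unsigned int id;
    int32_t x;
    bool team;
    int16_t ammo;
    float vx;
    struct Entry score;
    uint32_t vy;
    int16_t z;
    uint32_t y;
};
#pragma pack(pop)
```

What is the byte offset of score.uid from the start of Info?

Entry: @0: lock [4B, align 4] → 4; @4: gid [1B, align 1] → 5; +3 pad (align 4); @8: pid [4B, align 4] → 12; @12: uid [4B, align 4] → 16; size 16, align 4
@0: cooldown [2B, align 2] → 2
+2 pad (align 4)
@4: id [4B, align 4] → 8
@8: x [4B, align 4] → 12
@12: team [1B, align 1] → 13
+1 pad (align 2)
@14: ammo [2B, align 2] → 16
@16: vx [4B, align 4] → 20
@20: score [16B, align 4] → 36
within Entry: uid at 12
20 + 12 = 32

32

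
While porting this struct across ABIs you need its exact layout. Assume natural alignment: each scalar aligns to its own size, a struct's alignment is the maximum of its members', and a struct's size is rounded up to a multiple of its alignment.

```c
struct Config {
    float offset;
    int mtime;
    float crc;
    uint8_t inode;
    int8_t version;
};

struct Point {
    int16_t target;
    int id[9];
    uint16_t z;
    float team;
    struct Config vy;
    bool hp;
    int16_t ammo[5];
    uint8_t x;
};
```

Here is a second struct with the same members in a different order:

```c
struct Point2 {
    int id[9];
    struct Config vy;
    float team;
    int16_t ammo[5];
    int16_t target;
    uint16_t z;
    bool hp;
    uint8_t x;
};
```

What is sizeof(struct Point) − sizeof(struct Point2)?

8

Config: @0: offset [4B, align 4] → 4; @4: mtime [4B, align 4] → 8; @8: crc [4B, align 4] → 12; @12: inode [1B, align 1] → 13; @13: version [1B, align 1] → 14; +2 tail pad (align 4); size 16, align 4
@0: target [2B, align 2] → 2
+2 pad (align 4)
@4: id [36B, align 4] → 40
@40: z [2B, align 2] → 42
+2 pad (align 4)
@44: team [4B, align 4] → 48
@48: vy [16B, align 4] → 64
@64: hp [1B, align 1] → 65
+1 pad (align 2)
@66: ammo [10B, align 2] → 76
@76: x [1B, align 1] → 77
+3 tail pad (align 4)
size 80, align 4
— Point2 —
@0: id [36B, align 4] → 36
@36: vy [16B, align 4] → 52
@52: team [4B, align 4] → 56
@56: ammo [10B, align 2] → 66
@66: target [2B, align 2] → 68
@68: z [2B, align 2] → 70
@70: hp [1B, align 1] → 71
@71: x [1B, align 1] → 72
size 72, align 4
80 − 72 = 8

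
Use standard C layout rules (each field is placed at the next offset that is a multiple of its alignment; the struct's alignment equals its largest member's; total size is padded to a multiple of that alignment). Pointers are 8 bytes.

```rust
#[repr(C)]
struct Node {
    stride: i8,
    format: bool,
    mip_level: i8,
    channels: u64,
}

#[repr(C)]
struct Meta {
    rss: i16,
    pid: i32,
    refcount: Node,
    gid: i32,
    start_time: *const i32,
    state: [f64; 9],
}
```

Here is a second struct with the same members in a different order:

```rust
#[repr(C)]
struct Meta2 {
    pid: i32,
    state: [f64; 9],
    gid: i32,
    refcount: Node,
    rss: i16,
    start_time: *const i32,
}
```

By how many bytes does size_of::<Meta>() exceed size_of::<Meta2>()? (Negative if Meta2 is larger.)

-8

Node: @0: stride [1B, align 1] → 1; @1: format [1B, align 1] → 2; @2: mip_level [1B, align 1] → 3; +5 pad (align 8); @8: channels [8B, align 8] → 16; size 16, align 8
@0: rss [2B, align 2] → 2
+2 pad (align 4)
@4: pid [4B, align 4] → 8
@8: refcount [16B, align 8] → 24
@24: gid [4B, align 4] → 28
+4 pad (align 8)
@32: start_time [8B, align 8] → 40
@40: state [72B, align 8] → 112
size 112, align 8
— Meta2 —
@0: pid [4B, align 4] → 4
+4 pad (align 8)
@8: state [72B, align 8] → 80
@80: gid [4B, align 4] → 84
+4 pad (align 8)
@88: refcount [16B, align 8] → 104
@104: rss [2B, align 2] → 106
+6 pad (align 8)
@112: start_time [8B, align 8] → 120
size 120, align 8
112 − 120 = -8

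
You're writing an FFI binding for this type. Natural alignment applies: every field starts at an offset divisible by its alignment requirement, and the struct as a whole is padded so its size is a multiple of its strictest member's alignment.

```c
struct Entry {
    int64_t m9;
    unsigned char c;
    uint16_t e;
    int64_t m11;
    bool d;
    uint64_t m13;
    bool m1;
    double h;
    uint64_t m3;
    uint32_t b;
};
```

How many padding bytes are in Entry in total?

23

@0: m9 [8B, align 8] → 8
@8: c [1B, align 1] → 9
+1 pad (align 2)
@10: e [2B, align 2] → 12
+4 pad (align 8)
@16: m11 [8B, align 8] → 24
@24: d [1B, align 1] → 25
+7 pad (align 8)
@32: m13 [8B, align 8] → 40
@40: m1 [1B, align 1] → 41
+7 pad (align 8)
@48: h [8B, align 8] → 56
@56: m3 [8B, align 8] → 64
@64: b [4B, align 4] → 68
+4 tail pad (align 8)
size 72, align 8
data bytes 49, size 72 → padding 23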